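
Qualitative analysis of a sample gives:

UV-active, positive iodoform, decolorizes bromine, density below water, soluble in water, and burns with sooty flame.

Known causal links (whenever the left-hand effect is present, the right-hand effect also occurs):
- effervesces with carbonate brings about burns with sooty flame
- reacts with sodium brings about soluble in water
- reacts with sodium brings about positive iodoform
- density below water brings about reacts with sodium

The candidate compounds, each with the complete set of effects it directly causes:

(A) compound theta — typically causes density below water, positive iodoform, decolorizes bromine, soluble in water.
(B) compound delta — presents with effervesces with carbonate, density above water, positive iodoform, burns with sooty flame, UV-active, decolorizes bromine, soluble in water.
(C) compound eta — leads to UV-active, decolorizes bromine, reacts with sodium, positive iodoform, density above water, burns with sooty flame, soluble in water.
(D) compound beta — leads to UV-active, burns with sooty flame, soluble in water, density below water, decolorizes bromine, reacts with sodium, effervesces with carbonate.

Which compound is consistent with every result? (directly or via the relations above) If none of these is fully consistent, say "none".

D

For each candidate, compare predicted effects to what was observed:
(A) compound theta — does not account for UV-active, burns with sooty flame
(B) compound delta — fails on density below water (predicts density above water, not density below water)
(C) compound eta — fails on density below water (predicts density above water, not density below water)
(D) compound beta — accounts for every observation (positive iodoform by reacts with sodium → positive iodoform)
Only (D) is consistent with every observation.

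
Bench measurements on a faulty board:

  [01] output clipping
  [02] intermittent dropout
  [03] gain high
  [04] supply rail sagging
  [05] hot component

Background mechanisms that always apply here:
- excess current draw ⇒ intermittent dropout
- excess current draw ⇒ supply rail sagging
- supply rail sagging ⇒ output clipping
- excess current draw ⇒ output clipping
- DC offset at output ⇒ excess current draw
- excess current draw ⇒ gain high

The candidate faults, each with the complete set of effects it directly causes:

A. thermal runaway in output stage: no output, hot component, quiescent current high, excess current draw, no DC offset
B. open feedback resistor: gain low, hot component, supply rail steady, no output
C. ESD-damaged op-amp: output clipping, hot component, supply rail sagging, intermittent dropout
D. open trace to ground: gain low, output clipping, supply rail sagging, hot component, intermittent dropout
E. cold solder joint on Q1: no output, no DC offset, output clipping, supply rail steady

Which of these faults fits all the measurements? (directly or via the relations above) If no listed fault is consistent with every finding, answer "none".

A

For each candidate, compare predicted effects to what was observed:
(A) thermal runaway in output stage — output clipping yes (by excess current draw → output clipping); intermittent dropout yes (by excess current draw → intermittent dropout); gain high yes (by excess current draw → gain high); supply rail sagging yes (by excess current draw → supply rail sagging); hot component yes
(B) open feedback resistor — fails on output clipping, intermittent dropout, gain high, supply rail sagging (predicts gain low, not gain high; predicts supply rail steady, not supply rail sagging)
(C) ESD-damaged op-amp — does not account for gain high
(D) open trace to ground — output clipping yes; intermittent dropout yes; gain high NO; supply rail sagging yes; hot component yes
(E) cold solder joint on Q1 — fails on intermittent dropout, gain high, supply rail sagging, hot component (predicts supply rail steady, not supply rail sagging)
(A) is the only candidate with no mismatches.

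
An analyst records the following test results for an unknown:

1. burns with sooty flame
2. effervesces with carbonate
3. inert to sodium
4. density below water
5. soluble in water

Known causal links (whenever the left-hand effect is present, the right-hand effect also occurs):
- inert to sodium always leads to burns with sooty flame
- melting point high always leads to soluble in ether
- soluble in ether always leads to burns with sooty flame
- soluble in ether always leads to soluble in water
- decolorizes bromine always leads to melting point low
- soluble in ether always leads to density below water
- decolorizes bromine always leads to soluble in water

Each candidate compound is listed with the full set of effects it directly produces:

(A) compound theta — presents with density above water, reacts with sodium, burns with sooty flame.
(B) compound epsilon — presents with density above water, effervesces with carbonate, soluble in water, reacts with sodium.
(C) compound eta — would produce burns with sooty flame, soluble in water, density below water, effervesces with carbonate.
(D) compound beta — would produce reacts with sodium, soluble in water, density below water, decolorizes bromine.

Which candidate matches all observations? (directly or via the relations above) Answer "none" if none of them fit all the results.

For each candidate, compare predicted effects to what was observed:
(A) compound theta — burns with sooty flame yes; effervesces with carbonate NO; inert to sodium NO; density below water NO; soluble in water NO
(B) compound epsilon — fails on burns with sooty flame, inert to sodium, density below water (predicts reacts with sodium, not inert to sodium; predicts density above water, not density below water)
(C) compound eta — burns with sooty flame yes; effervesces with carbonate yes; inert to sodium NO; density below water yes; soluble in water yes
(D) compound beta — fails on burns with sooty flame, effervesces with carbonate, inert to sodium (predicts reacts with sodium, not inert to sodium)
No candidate is consistent with all observations.

none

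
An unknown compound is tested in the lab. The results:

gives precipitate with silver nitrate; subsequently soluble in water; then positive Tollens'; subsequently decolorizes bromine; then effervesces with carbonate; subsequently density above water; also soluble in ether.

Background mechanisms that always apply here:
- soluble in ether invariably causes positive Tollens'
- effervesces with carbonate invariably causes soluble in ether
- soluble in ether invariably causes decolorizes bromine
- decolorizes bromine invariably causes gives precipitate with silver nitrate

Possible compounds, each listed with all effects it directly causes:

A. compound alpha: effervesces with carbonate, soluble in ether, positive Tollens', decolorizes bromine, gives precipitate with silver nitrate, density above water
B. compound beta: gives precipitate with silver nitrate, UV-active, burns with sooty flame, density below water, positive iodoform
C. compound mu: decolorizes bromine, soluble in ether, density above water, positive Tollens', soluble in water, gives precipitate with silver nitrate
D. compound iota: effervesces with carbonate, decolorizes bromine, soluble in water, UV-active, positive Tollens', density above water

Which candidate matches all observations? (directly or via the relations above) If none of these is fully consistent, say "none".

D

Testing each hypothesis:
(A) compound alpha — gives precipitate with silver nitrate yes; soluble in water NO; positive Tollens' yes; decolorizes bromine yes; effervesces with carbonate yes; density above water yes; soluble in ether yes
(B) compound beta — fails on soluble in water, positive Tollens', decolorizes bromine, effervesces with carbonate, density above water, soluble in ether (predicts density below water, not density above water)
(C) compound mu — does not account for effervesces with carbonate
(D) compound iota — accounts for every observation (gives precipitate with silver nitrate through decolorizes bromine → gives precipitate with silver nitrate)
(D) is the only candidate with no mismatches.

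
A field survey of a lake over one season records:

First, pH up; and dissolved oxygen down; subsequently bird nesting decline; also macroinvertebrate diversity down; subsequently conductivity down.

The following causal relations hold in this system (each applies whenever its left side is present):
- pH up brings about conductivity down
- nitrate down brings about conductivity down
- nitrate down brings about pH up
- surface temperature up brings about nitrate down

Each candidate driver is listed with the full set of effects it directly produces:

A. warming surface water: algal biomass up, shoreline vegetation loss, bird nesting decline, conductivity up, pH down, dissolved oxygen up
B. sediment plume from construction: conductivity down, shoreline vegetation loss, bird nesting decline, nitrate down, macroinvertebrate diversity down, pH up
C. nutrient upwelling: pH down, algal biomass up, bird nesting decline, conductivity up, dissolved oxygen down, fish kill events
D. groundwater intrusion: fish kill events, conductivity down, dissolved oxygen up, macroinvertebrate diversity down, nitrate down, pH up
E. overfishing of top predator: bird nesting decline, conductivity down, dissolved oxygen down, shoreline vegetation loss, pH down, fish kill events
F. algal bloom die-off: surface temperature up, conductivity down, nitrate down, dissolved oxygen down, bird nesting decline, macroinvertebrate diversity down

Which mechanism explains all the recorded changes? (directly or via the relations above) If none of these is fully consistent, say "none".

For each candidate, compare predicted effects to what was observed:
(A) warming surface water — fails on pH up, dissolved oxygen down, macroinvertebrate diversity down, conductivity down (predicts pH down, not pH up; predicts dissolved oxygen up, not dissolved oxygen down; predicts conductivity up, not conductivity down)
(B) sediment plume from construction — pH up yes; dissolved oxygen down NO; bird nesting decline yes; macroinvertebrate diversity down yes; conductivity down yes
(C) nutrient upwelling — fails on pH up, macroinvertebrate diversity down, conductivity down (predicts pH down, not pH up; predicts conductivity up, not conductivity down)
(D) groundwater intrusion — fails on dissolved oxygen down, bird nesting decline (predicts dissolved oxygen up, not dissolved oxygen down)
(E) overfishing of top predator — pH up NO; dissolved oxygen down yes; bird nesting decline yes; macroinvertebrate diversity down NO; conductivity down yes
(F) algal bloom die-off — pH up yes (through nitrate down → pH up); dissolved oxygen down yes; bird nesting decline yes; macroinvertebrate diversity down yes; conductivity down yes
(F) is the only candidate with no mismatches.

F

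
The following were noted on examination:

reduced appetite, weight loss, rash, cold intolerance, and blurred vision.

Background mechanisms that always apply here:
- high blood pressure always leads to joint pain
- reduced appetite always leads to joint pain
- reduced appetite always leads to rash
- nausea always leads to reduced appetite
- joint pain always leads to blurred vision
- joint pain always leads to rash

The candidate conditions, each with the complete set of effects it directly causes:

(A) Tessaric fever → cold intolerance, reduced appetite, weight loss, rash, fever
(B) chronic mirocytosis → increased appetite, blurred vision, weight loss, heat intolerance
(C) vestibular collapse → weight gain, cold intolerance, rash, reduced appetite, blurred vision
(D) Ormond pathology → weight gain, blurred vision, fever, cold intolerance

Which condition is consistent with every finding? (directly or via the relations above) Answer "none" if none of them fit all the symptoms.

Per-candidate check:
(A) Tessaric fever — accounts for every observation (blurred vision through reduced appetite → joint pain → blurred vision)
(B) chronic mirocytosis — reduced appetite NO; weight loss yes; rash NO; cold intolerance NO; blurred vision yes
(C) vestibular collapse — reduced appetite yes; weight loss NO; rash yes; cold intolerance yes; blurred vision yes
(D) Ormond pathology — reduced appetite NO; weight loss NO; rash NO; cold intolerance yes; blurred vision yes
(A) alone accounts for all the evidence.

A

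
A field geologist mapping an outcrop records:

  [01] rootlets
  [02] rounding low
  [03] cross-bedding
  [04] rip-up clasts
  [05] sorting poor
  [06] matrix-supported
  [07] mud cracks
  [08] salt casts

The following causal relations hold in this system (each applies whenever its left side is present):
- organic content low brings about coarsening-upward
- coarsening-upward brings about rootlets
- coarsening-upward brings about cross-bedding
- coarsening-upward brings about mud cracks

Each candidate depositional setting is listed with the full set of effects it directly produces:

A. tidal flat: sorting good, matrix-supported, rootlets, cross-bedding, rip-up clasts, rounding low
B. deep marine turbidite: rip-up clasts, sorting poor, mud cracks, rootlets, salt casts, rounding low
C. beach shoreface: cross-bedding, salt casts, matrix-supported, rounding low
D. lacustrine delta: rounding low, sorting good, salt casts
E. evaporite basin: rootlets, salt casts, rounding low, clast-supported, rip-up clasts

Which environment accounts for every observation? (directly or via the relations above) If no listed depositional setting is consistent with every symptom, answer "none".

none

Checking each candidate against the observations:
(A) tidal flat — fails on sorting poor, mud cracks, salt casts (predicts sorting good, not sorting poor)
(B) deep marine turbidite — rootlets match; rounding low match; cross-bedding miss; rip-up clasts match; sorting poor match; matrix-supported miss; mud cracks match; salt casts match
(C) beach shoreface — rootlets miss; rounding low match; cross-bedding match; rip-up clasts miss; sorting poor miss; matrix-supported match; mud cracks miss; salt casts match
(D) lacustrine delta — rootlets miss; rounding low match; cross-bedding miss; rip-up clasts miss; sorting poor miss; matrix-supported miss; mud cracks miss; salt casts match
(E) evaporite basin — rootlets match; rounding low match; cross-bedding miss; rip-up clasts match; sorting poor miss; matrix-supported miss; mud cracks miss; salt casts match
None of the listed candidates fits everything.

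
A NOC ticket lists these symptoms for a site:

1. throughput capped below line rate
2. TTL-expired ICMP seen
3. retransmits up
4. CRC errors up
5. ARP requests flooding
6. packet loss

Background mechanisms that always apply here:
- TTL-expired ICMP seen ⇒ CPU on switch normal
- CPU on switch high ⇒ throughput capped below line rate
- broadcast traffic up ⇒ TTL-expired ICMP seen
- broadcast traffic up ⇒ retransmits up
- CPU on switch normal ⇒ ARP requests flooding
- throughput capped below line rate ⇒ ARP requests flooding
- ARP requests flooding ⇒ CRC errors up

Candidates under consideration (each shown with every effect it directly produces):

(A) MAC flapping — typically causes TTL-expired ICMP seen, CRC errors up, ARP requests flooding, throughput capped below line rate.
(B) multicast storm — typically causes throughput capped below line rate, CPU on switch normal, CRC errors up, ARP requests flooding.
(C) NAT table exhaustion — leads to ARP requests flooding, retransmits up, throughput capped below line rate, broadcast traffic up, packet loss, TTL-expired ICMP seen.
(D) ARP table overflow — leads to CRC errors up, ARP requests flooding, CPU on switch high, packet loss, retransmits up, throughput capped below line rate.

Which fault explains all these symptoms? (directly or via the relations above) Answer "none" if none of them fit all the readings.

Testing each hypothesis:
(A) MAC flapping — does not account for retransmits up, packet loss
(B) multicast storm — does not account for TTL-expired ICMP seen, retransmits up, packet loss
(C) NAT table exhaustion — accounts for every observation (CRC errors up through ARP requests flooding → CRC errors up)
(D) ARP table overflow — does not account for TTL-expired ICMP seen
(C) is the only candidate with no mismatches.

C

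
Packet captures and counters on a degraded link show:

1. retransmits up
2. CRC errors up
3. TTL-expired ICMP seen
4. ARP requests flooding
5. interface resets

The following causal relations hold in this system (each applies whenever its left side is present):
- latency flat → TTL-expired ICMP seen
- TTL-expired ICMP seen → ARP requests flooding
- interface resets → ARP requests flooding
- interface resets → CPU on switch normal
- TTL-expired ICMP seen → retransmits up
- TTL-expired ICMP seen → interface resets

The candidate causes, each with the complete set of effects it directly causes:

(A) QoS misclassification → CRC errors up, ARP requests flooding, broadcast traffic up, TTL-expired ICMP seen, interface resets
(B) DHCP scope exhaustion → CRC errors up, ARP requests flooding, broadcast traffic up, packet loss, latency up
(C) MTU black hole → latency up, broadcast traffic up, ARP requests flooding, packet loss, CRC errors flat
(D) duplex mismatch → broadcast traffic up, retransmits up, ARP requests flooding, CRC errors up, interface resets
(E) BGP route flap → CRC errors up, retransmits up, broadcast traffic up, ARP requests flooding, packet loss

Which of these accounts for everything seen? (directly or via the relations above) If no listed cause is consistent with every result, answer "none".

A

For each candidate, compare predicted effects to what was observed:
(A) QoS misclassification — accounts for every observation (retransmits up by TTL-expired ICMP seen → retransmits up)
(B) DHCP scope exhaustion — retransmits up NO; CRC errors up yes; TTL-expired ICMP seen NO; ARP requests flooding yes; interface resets NO
(C) MTU black hole — retransmits up NO; CRC errors up NO; TTL-expired ICMP seen NO; ARP requests flooding yes; interface resets NO
(D) duplex mismatch — retransmits up yes; CRC errors up yes; TTL-expired ICMP seen NO; ARP requests flooding yes; interface resets yes
(E) BGP route flap — does not account for TTL-expired ICMP seen, interface resets
(A) is the only candidate with no mismatches.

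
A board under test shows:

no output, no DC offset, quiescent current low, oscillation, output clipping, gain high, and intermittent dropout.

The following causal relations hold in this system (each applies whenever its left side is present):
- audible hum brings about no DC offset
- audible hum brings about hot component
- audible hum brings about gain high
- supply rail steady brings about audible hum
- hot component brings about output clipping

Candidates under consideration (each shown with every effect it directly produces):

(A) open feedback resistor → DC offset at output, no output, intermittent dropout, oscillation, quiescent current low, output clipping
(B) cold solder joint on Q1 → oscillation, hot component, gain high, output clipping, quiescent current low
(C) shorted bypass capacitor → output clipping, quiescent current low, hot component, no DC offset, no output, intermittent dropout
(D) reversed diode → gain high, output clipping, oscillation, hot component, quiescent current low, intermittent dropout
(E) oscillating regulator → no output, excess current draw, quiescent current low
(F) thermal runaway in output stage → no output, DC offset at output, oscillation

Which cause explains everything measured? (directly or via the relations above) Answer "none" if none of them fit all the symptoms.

Checking each candidate against the observations:
(A) open feedback resistor — no output match; no DC offset miss; quiescent current low match; oscillation match; output clipping match; gain high miss; intermittent dropout match
(B) cold solder joint on Q1 — no output miss; no DC offset miss; quiescent current low match; oscillation match; output clipping match; gain high match; intermittent dropout miss
(C) shorted bypass capacitor — does not account for oscillation, gain high
(D) reversed diode — no output miss; no DC offset miss; quiescent current low match; oscillation match; output clipping match; gain high match; intermittent dropout match
(E) oscillating regulator — no output match; no DC offset miss; quiescent current low match; oscillation miss; output clipping miss; gain high miss; intermittent dropout miss
(F) thermal runaway in output stage — no output match; no DC offset miss; quiescent current low miss; oscillation match; output clipping miss; gain high miss; intermittent dropout miss
No candidate is consistent with all observations.

none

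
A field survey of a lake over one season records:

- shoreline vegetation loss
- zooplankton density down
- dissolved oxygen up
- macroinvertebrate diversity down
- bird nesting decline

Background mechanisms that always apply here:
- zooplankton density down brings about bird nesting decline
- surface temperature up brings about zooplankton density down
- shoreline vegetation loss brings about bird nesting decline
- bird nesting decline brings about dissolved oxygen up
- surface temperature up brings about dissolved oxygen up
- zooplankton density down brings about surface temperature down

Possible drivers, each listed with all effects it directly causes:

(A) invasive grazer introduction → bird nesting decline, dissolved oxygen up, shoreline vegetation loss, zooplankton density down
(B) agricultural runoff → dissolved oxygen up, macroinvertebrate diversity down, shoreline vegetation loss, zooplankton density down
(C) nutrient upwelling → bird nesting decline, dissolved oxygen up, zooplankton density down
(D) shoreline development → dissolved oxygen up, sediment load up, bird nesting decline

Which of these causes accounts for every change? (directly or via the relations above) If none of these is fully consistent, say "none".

Testing each hypothesis:
(A) invasive grazer introduction — shoreline vegetation loss match; zooplankton density down match; dissolved oxygen up match; macroinvertebrate diversity down miss; bird nesting decline match
(B) agricultural runoff — accounts for every observation (bird nesting decline by shoreline vegetation loss → bird nesting decline)
(C) nutrient upwelling — shoreline vegetation loss miss; zooplankton density down match; dissolved oxygen up match; macroinvertebrate diversity down miss; bird nesting decline match
(D) shoreline development — shoreline vegetation loss miss; zooplankton density down miss; dissolved oxygen up match; macroinvertebrate diversity down miss; bird nesting decline match
Only (B) is consistent with every observation.

B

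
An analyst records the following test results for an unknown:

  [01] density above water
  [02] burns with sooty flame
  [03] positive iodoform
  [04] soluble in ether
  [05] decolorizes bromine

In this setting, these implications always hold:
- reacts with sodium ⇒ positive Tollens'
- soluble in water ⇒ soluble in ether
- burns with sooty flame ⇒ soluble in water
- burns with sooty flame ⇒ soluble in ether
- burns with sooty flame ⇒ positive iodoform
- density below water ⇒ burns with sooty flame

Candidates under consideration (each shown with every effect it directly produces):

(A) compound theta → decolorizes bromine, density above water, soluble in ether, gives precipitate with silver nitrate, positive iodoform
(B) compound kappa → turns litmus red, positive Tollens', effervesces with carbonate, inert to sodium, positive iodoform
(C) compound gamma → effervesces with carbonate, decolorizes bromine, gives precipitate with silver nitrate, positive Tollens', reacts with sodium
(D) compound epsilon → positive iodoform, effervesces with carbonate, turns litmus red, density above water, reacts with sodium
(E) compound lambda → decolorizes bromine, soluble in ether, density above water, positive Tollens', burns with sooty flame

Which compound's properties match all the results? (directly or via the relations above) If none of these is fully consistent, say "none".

E

For each candidate, compare predicted effects to what was observed:
(A) compound theta — density above water match; burns with sooty flame miss; positive iodoform match; soluble in ether match; decolorizes bromine match
(B) compound kappa — does not account for density above water, burns with sooty flame, soluble in ether, decolorizes bromine
(C) compound gamma — does not account for density above water, burns with sooty flame, positive iodoform, soluble in ether
(D) compound epsilon — density above water match; burns with sooty flame miss; positive iodoform match; soluble in ether miss; decolorizes bromine miss
(E) compound lambda — accounts for every observation (positive iodoform through burns with sooty flame → positive iodoform)
(E) alone accounts for all the evidence.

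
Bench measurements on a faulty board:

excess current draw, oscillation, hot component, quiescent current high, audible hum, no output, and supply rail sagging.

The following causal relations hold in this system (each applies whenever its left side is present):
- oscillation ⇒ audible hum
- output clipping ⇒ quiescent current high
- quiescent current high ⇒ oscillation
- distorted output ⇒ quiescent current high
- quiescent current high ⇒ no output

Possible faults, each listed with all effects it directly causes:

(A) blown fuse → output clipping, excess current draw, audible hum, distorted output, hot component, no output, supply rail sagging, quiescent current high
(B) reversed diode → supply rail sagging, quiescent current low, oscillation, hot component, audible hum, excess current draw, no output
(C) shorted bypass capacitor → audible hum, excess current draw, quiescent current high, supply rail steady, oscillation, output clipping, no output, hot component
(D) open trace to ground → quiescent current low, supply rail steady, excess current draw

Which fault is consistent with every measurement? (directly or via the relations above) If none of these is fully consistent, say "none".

For each candidate, compare predicted effects to what was observed:
(A) blown fuse — accounts for every observation (oscillation through quiescent current high → oscillation)
(B) reversed diode — fails on quiescent current high (predicts quiescent current low, not quiescent current high)
(C) shorted bypass capacitor — excess current draw ✓; oscillation ✓; hot component ✓; quiescent current high ✓; audible hum ✓; no output ✓; supply rail sagging ✗
(D) open trace to ground — excess current draw ✓; oscillation ✗; hot component ✗; quiescent current high ✗; audible hum ✗; no output ✗; supply rail sagging ✗
(A) alone accounts for all the evidence.

A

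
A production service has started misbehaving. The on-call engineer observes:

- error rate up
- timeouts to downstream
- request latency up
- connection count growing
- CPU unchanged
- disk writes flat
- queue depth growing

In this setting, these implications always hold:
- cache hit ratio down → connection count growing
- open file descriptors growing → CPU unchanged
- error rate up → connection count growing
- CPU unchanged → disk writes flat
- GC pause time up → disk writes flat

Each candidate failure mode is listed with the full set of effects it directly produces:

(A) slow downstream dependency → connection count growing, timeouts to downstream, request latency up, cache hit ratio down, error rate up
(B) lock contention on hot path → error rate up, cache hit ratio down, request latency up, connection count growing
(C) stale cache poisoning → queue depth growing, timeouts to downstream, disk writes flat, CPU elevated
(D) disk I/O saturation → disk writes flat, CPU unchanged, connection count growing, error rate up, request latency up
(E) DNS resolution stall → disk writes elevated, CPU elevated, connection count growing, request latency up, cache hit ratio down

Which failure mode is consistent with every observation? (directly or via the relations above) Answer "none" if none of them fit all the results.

Testing each hypothesis:
(A) slow downstream dependency — error rate up ✓; timeouts to downstream ✓; request latency up ✓; connection count growing ✓; CPU unchanged ✗; disk writes flat ✗; queue depth growing ✗
(B) lock contention on hot path — error rate up ✓; timeouts to downstream ✗; request latency up ✓; connection count growing ✓; CPU unchanged ✗; disk writes flat ✗; queue depth growing ✗
(C) stale cache poisoning — error rate up ✗; timeouts to downstream ✓; request latency up ✗; connection count growing ✗; CPU unchanged ✗; disk writes flat ✓; queue depth growing ✓
(D) disk I/O saturation — error rate up ✓; timeouts to downstream ✗; request latency up ✓; connection count growing ✓; CPU unchanged ✓; disk writes flat ✓; queue depth growing ✗
(E) DNS resolution stall — error rate up ✗; timeouts to downstream ✗; request latency up ✓; connection count growing ✓; CPU unchanged ✗; disk writes flat ✗; queue depth growing ✗
No candidate is consistent with all observations.

none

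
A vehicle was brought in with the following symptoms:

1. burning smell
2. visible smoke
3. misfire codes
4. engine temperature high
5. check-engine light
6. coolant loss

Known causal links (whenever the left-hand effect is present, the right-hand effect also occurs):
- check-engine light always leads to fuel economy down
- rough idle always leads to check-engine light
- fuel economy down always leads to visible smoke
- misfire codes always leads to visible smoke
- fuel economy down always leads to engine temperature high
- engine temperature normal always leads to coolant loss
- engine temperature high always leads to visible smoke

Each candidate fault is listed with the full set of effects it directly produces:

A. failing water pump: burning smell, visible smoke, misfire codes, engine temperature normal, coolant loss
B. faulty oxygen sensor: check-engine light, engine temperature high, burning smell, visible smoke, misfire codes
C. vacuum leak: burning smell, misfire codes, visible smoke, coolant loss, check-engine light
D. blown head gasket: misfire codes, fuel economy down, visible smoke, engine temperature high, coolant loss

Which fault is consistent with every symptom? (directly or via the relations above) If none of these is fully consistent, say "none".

Checking each candidate against the observations:
(A) failing water pump — fails on engine temperature high, check-engine light (predicts engine temperature normal, not engine temperature high)
(B) faulty oxygen sensor — does not account for coolant loss
(C) vacuum leak — accounts for every observation (engine temperature high through check-engine light → fuel economy down → engine temperature high)
(D) blown head gasket — burning smell NO; visible smoke yes; misfire codes yes; engine temperature high yes; check-engine light NO; coolant loss yes
(C) is the only candidate with no mismatches.

C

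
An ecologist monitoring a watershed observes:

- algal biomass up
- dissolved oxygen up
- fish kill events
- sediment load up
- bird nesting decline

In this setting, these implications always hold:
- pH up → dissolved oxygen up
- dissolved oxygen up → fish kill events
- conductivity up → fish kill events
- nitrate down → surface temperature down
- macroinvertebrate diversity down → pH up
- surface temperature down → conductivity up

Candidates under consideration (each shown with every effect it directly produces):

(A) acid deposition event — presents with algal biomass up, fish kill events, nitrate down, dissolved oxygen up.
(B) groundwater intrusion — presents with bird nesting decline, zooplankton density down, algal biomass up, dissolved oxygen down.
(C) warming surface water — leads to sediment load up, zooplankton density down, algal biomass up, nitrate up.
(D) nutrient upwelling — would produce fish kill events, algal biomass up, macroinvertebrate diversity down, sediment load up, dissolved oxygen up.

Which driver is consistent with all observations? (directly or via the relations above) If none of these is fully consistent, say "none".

none

Checking each candidate against the observations:
(A) acid deposition event — algal biomass up +; dissolved oxygen up +; fish kill events +; sediment load up -; bird nesting decline -
(B) groundwater intrusion — fails on dissolved oxygen up, fish kill events, sediment load up (predicts dissolved oxygen down, not dissolved oxygen up)
(C) warming surface water — algal biomass up +; dissolved oxygen up -; fish kill events -; sediment load up +; bird nesting decline -
(D) nutrient upwelling — does not account for bird nesting decline
No candidate is consistent with all observations.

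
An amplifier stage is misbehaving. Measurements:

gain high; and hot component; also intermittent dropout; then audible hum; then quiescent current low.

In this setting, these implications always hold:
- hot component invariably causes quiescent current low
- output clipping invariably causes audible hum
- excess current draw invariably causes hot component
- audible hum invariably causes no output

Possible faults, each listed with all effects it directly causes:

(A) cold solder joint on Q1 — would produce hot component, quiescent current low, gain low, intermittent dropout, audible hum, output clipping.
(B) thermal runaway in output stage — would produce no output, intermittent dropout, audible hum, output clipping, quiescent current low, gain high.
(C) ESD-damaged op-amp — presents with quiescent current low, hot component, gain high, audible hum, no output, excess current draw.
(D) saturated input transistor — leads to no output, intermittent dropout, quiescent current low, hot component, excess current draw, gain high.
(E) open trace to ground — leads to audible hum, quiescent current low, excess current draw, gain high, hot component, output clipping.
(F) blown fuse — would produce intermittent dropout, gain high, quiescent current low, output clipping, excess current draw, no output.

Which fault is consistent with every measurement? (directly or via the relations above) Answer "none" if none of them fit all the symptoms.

For each candidate, compare predicted effects to what was observed:
(A) cold solder joint on Q1 — gain high ✗; hot component ✓; intermittent dropout ✓; audible hum ✓; quiescent current low ✓
(B) thermal runaway in output stage — does not account for hot component
(C) ESD-damaged op-amp — does not account for intermittent dropout
(D) saturated input transistor — gain high ✓; hot component ✓; intermittent dropout ✓; audible hum ✗; quiescent current low ✓
(E) open trace to ground — gain high ✓; hot component ✓; intermittent dropout ✗; audible hum ✓; quiescent current low ✓
(F) blown fuse — accounts for every observation (hot component through excess current draw → hot component)
Only (F) is consistent with every observation.

F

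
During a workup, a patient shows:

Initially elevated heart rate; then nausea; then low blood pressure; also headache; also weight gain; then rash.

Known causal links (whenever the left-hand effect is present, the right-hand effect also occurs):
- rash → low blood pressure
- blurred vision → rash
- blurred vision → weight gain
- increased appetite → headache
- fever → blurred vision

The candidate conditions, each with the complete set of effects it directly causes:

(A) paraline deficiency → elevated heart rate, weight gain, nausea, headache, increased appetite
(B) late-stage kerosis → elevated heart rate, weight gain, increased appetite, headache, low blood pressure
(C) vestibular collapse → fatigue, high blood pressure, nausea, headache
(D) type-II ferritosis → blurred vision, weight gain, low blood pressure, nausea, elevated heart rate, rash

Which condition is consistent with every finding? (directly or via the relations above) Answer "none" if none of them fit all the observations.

Per-candidate check:
(A) paraline deficiency — does not account for low blood pressure, rash
(B) late-stage kerosis — elevated heart rate +; nausea -; low blood pressure +; headache +; weight gain +; rash -
(C) vestibular collapse — elevated heart rate -; nausea +; low blood pressure -; headache +; weight gain -; rash -
(D) type-II ferritosis — elevated heart rate +; nausea +; low blood pressure +; headache -; weight gain +; rash +
Every candidate fails on at least one observation.

none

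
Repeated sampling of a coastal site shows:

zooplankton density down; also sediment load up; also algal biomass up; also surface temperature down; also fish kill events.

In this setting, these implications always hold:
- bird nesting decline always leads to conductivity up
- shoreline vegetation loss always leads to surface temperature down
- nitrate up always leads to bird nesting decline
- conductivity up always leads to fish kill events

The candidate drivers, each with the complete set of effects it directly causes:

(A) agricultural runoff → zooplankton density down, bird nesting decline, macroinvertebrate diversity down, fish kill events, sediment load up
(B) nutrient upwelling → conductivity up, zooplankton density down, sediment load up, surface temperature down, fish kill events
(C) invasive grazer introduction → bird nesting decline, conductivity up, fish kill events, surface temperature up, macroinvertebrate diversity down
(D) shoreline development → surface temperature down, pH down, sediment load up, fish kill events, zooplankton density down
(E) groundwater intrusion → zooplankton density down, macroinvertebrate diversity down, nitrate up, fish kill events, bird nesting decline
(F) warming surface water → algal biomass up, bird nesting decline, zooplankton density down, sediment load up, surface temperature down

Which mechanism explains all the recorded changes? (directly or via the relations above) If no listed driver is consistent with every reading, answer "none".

Testing each hypothesis:
(A) agricultural runoff — zooplankton density down yes; sediment load up yes; algal biomass up NO; surface temperature down NO; fish kill events yes
(B) nutrient upwelling — zooplankton density down yes; sediment load up yes; algal biomass up NO; surface temperature down yes; fish kill events yes
(C) invasive grazer introduction — zooplankton density down NO; sediment load up NO; algal biomass up NO; surface temperature down NO; fish kill events yes
(D) shoreline development — zooplankton density down yes; sediment load up yes; algal biomass up NO; surface temperature down yes; fish kill events yes
(E) groundwater intrusion — zooplankton density down yes; sediment load up NO; algal biomass up NO; surface temperature down NO; fish kill events yes
(F) warming surface water — zooplankton density down yes; sediment load up yes; algal biomass up yes; surface temperature down yes; fish kill events yes (through bird nesting decline → conductivity up → fish kill events)
(F) alone accounts for all the evidence.

F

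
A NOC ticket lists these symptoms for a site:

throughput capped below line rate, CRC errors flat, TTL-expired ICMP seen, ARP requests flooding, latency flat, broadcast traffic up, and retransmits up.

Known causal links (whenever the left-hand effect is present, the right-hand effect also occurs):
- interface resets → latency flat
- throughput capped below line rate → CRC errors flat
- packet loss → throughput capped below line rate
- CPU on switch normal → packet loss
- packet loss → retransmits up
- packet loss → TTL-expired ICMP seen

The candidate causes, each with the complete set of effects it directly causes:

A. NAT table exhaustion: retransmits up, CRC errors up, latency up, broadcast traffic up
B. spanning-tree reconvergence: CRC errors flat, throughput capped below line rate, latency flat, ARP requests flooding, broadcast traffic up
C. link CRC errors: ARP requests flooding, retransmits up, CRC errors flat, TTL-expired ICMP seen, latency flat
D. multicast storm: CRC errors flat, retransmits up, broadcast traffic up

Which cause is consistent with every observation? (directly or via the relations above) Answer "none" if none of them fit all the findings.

none

Checking each candidate against the observations:
(A) NAT table exhaustion — fails on throughput capped below line rate, CRC errors flat, TTL-expired ICMP seen, ARP requests flooding, latency flat (predicts CRC errors up, not CRC errors flat; predicts latency up, not latency flat)
(B) spanning-tree reconvergence — does not account for TTL-expired ICMP seen, retransmits up
(C) link CRC errors — throughput capped below line rate miss; CRC errors flat match; TTL-expired ICMP seen match; ARP requests flooding match; latency flat match; broadcast traffic up miss; retransmits up match
(D) multicast storm — throughput capped below line rate miss; CRC errors flat match; TTL-expired ICMP seen miss; ARP requests flooding miss; latency flat miss; broadcast traffic up match; retransmits up match
Every candidate fails on at least one observation.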